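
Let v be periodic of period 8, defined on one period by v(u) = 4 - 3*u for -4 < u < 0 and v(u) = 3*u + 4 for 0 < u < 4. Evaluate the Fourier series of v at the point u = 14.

10

u = 14 differs from u = -2 by 2 full period(s), and the series is 8-periodic.
v is continuous at u = -2 with value 10, so the series converges to 10 there.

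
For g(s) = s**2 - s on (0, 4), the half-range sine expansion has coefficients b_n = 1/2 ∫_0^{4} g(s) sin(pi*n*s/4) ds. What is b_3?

b_3 = 1/2 ∫_0^{4} (s**2 - s) sin(3*pi*s/4) ds.
Integrating by parts twice (tabular method), an antiderivative of (s**2 - s) sin(3*pi*s/4) is -4*s**2*cos(3*pi*s/4)/(3*pi) + 32*s*sin(3*pi*s/4)/(9*pi**2) + 4*s*cos(3*pi*s/4)/(3*pi) - 16*sin(3*pi*s/4)/(9*pi**2) + 128*cos(3*pi*s/4)/(27*pi**3); evaluating from 0 to 4: ∫_{0}^{4} (s**2 - s) sin(3*pi*s/4) ds = (-128/(27*pi**3) + 16/pi) - (128/(27*pi**3)) = -256/(27*pi**3) + 16/pi.
Hence b_3 = (1/2)·(-256/(27*pi**3) + 16/pi) = -128/(27*pi**3) + 8/pi.

-128/(27*pi**3) + 8/pi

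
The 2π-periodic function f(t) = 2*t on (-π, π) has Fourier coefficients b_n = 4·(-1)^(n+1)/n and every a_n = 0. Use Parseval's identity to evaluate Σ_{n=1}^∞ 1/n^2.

Parseval: Σ b_n^2 = (1/π) ∫_{-π}^{π} f(t)^2 dt = 8*pi**2/3.
Σ b_n^2 = Σ 16/n^2, so Σ 1/n^2 = (8*pi**2/3)/16 = pi**2/6.

pi**2/6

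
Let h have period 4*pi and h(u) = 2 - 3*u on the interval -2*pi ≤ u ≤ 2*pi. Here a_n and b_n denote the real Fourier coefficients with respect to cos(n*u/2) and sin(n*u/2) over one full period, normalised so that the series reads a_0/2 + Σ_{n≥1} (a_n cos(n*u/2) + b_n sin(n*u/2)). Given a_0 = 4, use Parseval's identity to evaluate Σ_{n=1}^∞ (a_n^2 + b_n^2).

Parseval: a_0^2/2 + Σ_{n≥1} (a_n^2+b_n^2) = (1/(2*pi)) ∫_{-2*pi}^{2*pi} h(u)^2 du = 8 + 24*pi**2.
Subtract a_0^2/2 = 8: Σ (a_n^2+b_n^2) = 24*pi**2.

24*pi**2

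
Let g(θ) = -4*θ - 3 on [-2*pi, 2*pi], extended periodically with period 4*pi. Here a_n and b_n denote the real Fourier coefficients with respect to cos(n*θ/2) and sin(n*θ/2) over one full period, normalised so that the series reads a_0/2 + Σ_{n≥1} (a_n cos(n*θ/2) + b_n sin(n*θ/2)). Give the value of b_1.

b_1 = (1/(2*pi)) ∫_{-2*pi}^{2*pi} g(θ) sin(θ/2) dθ.
Integrating by parts (boundary term plus one more integral), an antiderivative of (-4*θ - 3) sin(θ/2) is 8*θ*cos(θ/2) - 16*sin(θ/2) + 6*cos(θ/2); evaluating from -2*pi to 2*pi: ∫_{-2*pi}^{2*pi} (-4*θ - 3) sin(θ/2) dθ = (-16*pi - 6) - (-6 + 16*pi) = -32*pi.
Hence b_1 = (1/(2*pi))·(-32*pi) = -16.

-16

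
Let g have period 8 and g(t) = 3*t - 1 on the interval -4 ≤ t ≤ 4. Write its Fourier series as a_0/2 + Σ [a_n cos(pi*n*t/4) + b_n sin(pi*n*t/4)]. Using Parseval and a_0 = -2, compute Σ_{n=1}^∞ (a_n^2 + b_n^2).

96

Parseval: a_0^2/2 + Σ_{n≥1} (a_n^2+b_n^2) = 1/4 ∫_{-4}^{4} g(t)^2 dt = 98.
Subtract a_0^2/2 = 2: Σ (a_n^2+b_n^2) = 96.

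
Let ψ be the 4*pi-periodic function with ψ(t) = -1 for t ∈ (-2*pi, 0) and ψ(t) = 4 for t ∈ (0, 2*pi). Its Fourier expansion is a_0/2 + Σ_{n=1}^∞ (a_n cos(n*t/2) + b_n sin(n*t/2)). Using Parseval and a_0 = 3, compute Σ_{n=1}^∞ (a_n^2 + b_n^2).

Parseval: a_0^2/2 + Σ_{n≥1} (a_n^2+b_n^2) = (1/(2*pi)) ∫_{-2*pi}^{2*pi} ψ(t)^2 dt = 17.
Subtract a_0^2/2 = 9/2: Σ (a_n^2+b_n^2) = 25/2.

25/2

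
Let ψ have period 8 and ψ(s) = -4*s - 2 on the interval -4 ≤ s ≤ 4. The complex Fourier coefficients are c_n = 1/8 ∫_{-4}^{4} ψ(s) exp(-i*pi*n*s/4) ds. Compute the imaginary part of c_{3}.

16/(3*pi)

Since ψ is real-valued, Im(c_{3}) = -1/8 ∫_{-4}^{4} ψ(s) sin(3*pi*s/4) ds = -b_{3}/2.
Integrating by parts (boundary term plus one more integral), an antiderivative of (-4*s - 2) sin(3*pi*s/4) is 16*s*cos(3*pi*s/4)/(3*pi) - 64*sin(3*pi*s/4)/(9*pi**2) + 8*cos(3*pi*s/4)/(3*pi); evaluating from -4 to 4: ∫_{-4}^{4} (-4*s - 2) sin(3*pi*s/4) ds = (-24/pi) - (56/(3*pi)) = -128/(3*pi).
Hence Im(c_{3}) = (-1/8)·(-128/(3*pi)) = 16/(3*pi).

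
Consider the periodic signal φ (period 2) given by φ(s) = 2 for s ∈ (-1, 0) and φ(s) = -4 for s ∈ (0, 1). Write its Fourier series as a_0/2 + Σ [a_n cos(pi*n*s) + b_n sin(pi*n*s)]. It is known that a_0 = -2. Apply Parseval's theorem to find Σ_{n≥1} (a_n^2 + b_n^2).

18

Parseval: a_0^2/2 + Σ_{n≥1} (a_n^2+b_n^2) = ∫_{-1}^{1} φ(s)^2 ds = 20.
Subtract a_0^2/2 = 2: Σ (a_n^2+b_n^2) = 18.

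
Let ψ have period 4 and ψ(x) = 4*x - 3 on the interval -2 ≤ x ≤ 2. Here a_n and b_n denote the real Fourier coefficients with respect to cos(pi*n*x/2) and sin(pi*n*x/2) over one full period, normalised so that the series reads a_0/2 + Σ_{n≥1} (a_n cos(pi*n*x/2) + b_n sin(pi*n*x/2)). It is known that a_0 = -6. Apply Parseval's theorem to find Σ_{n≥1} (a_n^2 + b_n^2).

Parseval: a_0^2/2 + Σ_{n≥1} (a_n^2+b_n^2) = 1/2 ∫_{-2}^{2} ψ(x)^2 dx = 182/3.
Subtract a_0^2/2 = 18: Σ (a_n^2+b_n^2) = 128/3.

128/3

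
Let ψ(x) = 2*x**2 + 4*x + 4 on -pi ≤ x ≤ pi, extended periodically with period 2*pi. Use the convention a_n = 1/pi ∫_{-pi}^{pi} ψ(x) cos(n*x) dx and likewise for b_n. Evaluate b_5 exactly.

8/5

b_5 = 1/pi ∫_{-pi}^{pi} ψ(x) sin(5*x) dx.
Integrating by parts twice (tabular method), an antiderivative of (2*x**2 + 4*x + 4) sin(5*x) is -2*x**2*cos(5*x)/5 + 4*x*sin(5*x)/25 - 4*x*cos(5*x)/5 + 4*sin(5*x)/25 - 96*cos(5*x)/125; evaluating from -pi to pi: ∫_{-pi}^{pi} (2*x**2 + 4*x + 4) sin(5*x) dx = (96/125 + 4*pi/5 + 2*pi**2/5) - (-4*pi/5 + 96/125 + 2*pi**2/5) = 8*pi/5.
Hence b_5 = (1/pi)·(8*pi/5) = 8/5.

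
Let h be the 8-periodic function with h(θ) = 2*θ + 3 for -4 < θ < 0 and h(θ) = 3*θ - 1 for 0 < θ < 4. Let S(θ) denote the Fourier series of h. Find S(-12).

3

θ = -12 differs from θ = 4 by -2 full period(s), and the series is 8-periodic.
At θ = 4 the one-sided limits are h(4^-) = 11 and h(4^+) = -5.
By Dirichlet's theorem the series converges to their average, [(11) + (-5)]/2 = 3.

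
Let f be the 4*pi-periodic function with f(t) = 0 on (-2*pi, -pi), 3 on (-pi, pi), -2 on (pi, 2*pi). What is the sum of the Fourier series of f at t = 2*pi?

At t = 2*pi the one-sided limits are f(2*pi^-) = -2 and f(2*pi^+) = 0.
By Dirichlet's theorem the series converges to their average, [(-2) + (0)]/2 = -1.

-1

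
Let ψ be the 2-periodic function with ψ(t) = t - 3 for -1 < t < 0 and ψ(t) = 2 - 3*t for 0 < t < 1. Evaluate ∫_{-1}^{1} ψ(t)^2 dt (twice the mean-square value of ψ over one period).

40/3

∫_{-1}^{1} ψ(t)^2 dt = 40/3.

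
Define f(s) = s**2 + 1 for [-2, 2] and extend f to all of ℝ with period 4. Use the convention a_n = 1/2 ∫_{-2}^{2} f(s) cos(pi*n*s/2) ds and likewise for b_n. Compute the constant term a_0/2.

a_0 = 1/2 ∫_{-2}^{2} f(s) ds = 1/2 · (28/3) = 14/3.
So the constant term a_0/2 = 7/3.

7/3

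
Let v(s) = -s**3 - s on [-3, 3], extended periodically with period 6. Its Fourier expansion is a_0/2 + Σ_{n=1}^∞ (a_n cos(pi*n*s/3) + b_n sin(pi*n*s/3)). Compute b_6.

b_6 = 1/3 ∫_{-3}^{3} v(s) sin(2*pi*s) ds.
v is odd and sin(2*pi*s) is odd, so the integrand is even and b_6 = 2/3 ∫_0^{3} v(s) sin(2*pi*s) ds.
Integrating by parts three times (tabular method), an antiderivative of (-s**3 - s) sin(2*pi*s) is s**3*cos(2*pi*s)/(2*pi) - 3*s**2*sin(2*pi*s)/(4*pi**2) - 3*s*cos(2*pi*s)/(4*pi**3) + s*cos(2*pi*s)/(2*pi) - sin(2*pi*s)/(4*pi**2) + 3*sin(2*pi*s)/(8*pi**4); evaluating from 0 to 3: ∫_{0}^{3} (-s**3 - s) sin(2*pi*s) ds = (-9/(4*pi**3) + 15/pi) - (0) = -9/(4*pi**3) + 15/pi.
Hence b_6 = (2/3)·(-9/(4*pi**3) + 15/pi) = -3/(2*pi**3) + 10/pi.

-3/(2*pi**3) + 10/pi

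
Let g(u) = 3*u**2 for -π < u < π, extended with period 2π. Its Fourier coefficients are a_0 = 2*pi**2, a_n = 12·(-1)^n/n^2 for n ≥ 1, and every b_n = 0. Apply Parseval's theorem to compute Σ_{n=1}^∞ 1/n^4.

pi**4/90

Parseval: a_0^2/2 + Σ a_n^2 = (1/π) ∫_{-π}^{π} g(u)^2 du = 18*pi**4/5.
Subtract a_0^2/2 = 2*pi**4: Σ a_n^2 = 8*pi**4/5.
Since a_n^2 = 144/n^4, Σ 1/n^4 = pi**4/90.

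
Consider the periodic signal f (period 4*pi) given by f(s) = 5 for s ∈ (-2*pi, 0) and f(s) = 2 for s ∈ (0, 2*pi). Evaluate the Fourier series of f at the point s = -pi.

5

f is continuous at s = -pi with value 5, so the series converges to 5 there.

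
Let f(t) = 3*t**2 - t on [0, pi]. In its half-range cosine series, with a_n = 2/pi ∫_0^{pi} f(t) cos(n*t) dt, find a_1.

a_1 = 2/pi ∫_0^{pi} (3*t**2 - t) cos(t) dt.
Integrating by parts twice (tabular method), an antiderivative of (3*t**2 - t) cos(t) is 3*t**2*sin(t) - t*sin(t) + 6*t*cos(t) - 6*sin(t) - cos(t); evaluating from 0 to pi: ∫_{0}^{pi} (3*t**2 - t) cos(t) dt = (1 - 6*pi) - (-1) = 2 - 6*pi.
Hence a_1 = (2/pi)·(2 - 6*pi) = -12 + 4/pi.

-12 + 4/pi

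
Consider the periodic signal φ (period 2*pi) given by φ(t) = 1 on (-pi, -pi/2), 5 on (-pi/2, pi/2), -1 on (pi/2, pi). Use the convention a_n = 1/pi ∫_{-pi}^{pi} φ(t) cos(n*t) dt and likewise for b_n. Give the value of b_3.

-2/(3*pi)

b_3 = 1/pi ∫_{-pi}^{pi} φ(t) sin(3*t) dt.
Split the integral at the breakpoints.
Directly, an antiderivative of (1) sin(3*t) is -cos(3*t)/3; evaluating from -pi to -pi/2: ∫_{-pi}^{-pi/2} (1) sin(3*t) dt = (0) - (1/3) = -1/3.
Directly, an antiderivative of (5) sin(3*t) is -5*cos(3*t)/3; evaluating from -pi/2 to pi/2: ∫_{-pi/2}^{pi/2} (5) sin(3*t) dt = (0) - (0) = 0.
Directly, an antiderivative of (-1) sin(3*t) is cos(3*t)/3; evaluating from pi/2 to pi: ∫_{pi/2}^{pi} (-1) sin(3*t) dt = (-1/3) - (0) = -1/3.
Summing the pieces and multiplying by (1/pi) gives b_3 = -2/(3*pi).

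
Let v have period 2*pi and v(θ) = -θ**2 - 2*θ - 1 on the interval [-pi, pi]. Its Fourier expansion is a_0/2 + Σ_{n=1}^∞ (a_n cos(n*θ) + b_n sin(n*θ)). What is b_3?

-4/3

b_3 = 1/pi ∫_{-pi}^{pi} v(θ) sin(3*θ) dθ.
Integrating by parts twice (tabular method), an antiderivative of (-θ**2 - 2*θ - 1) sin(3*θ) is θ**2*cos(3*θ)/3 - 2*θ*sin(3*θ)/9 + 2*θ*cos(3*θ)/3 - 2*sin(3*θ)/9 + 7*cos(3*θ)/27; evaluating from -pi to pi: ∫_{-pi}^{pi} (-θ**2 - 2*θ - 1) sin(3*θ) dθ = (-pi**2/3 - 2*pi/3 - 7/27) - (-pi**2/3 - 7/27 + 2*pi/3) = -4*pi/3.
Hence b_3 = (1/pi)·(-4*pi/3) = -4/3.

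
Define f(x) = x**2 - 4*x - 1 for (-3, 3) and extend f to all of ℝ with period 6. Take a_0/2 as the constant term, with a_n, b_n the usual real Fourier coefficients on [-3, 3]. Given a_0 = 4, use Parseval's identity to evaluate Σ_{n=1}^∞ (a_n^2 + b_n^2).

552/5

Parseval: a_0^2/2 + Σ_{n≥1} (a_n^2+b_n^2) = 1/3 ∫_{-3}^{3} f(x)^2 dx = 592/5.
Subtract a_0^2/2 = 8: Σ (a_n^2+b_n^2) = 552/5.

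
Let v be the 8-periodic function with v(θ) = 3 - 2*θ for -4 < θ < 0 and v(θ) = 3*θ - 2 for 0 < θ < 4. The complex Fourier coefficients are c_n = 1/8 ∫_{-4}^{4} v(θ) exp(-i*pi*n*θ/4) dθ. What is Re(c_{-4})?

0

Since v is real-valued, Re(c_{-4}) = 1/8 ∫_{-4}^{4} v(θ) cos(-pi*θ) dθ = a_{4}/2.
Split the integral at the breakpoints.
Integrating by parts (boundary term plus one more integral), an antiderivative of (3 - 2*θ) cos(-pi*θ) is -2*θ*sin(pi*θ)/pi + 3*sin(pi*θ)/pi - 2*cos(pi*θ)/pi**2; evaluating from -4 to 0: ∫_{-4}^{0} (3 - 2*θ) cos(-pi*θ) dθ = (-2/pi**2) - (-2/pi**2) = 0.
Integrating by parts (boundary term plus one more integral), an antiderivative of (3*θ - 2) cos(-pi*θ) is 3*θ*sin(pi*θ)/pi - 2*sin(pi*θ)/pi + 3*cos(pi*θ)/pi**2; evaluating from 0 to 4: ∫_{0}^{4} (3*θ - 2) cos(-pi*θ) dθ = (3/pi**2) - (3/pi**2) = 0.
So ∫_{-4}^{4} v(θ) cos(-pi*θ) dθ = 0.
Hence Re(c_{-4}) = (1/8)·(0) = 0.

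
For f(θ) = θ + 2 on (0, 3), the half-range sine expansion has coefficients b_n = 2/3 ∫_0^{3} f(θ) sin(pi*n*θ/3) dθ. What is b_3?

14/(3*pi)

b_3 = 2/3 ∫_0^{3} (θ + 2) sin(pi*θ) dθ.
Integrating by parts (boundary term plus one more integral), an antiderivative of (θ + 2) sin(pi*θ) is -θ*cos(pi*θ)/pi + sin(pi*θ)/pi**2 - 2*cos(pi*θ)/pi; evaluating from 0 to 3: ∫_{0}^{3} (θ + 2) sin(pi*θ) dθ = (5/pi) - (-2/pi) = 7/pi.
Hence b_3 = (2/3)·(7/pi) = 14/(3*pi).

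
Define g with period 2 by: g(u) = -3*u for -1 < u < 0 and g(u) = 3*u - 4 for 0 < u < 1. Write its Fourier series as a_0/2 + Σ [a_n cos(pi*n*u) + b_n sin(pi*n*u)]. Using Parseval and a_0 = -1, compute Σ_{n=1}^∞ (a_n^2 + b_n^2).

19/2

Parseval: a_0^2/2 + Σ_{n≥1} (a_n^2+b_n^2) = ∫_{-1}^{1} g(u)^2 du = 10.
Subtract a_0^2/2 = 1/2: Σ (a_n^2+b_n^2) = 19/2.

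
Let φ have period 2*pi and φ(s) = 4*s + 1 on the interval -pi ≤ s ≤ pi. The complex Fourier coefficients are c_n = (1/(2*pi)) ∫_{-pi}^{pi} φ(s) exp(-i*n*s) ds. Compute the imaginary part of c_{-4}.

-1

Since φ is real-valued, Im(c_{-4}) = -(1/(2*pi)) ∫_{-pi}^{pi} φ(s) sin(-4*s) ds = b_{4}/2.
Integrating by parts (boundary term plus one more integral), an antiderivative of (4*s + 1) sin(-4*s) is s*cos(4*s) - sin(4*s)/4 + cos(4*s)/4; evaluating from -pi to pi: ∫_{-pi}^{pi} (4*s + 1) sin(-4*s) ds = (1/4 + pi) - (1/4 - pi) = 2*pi.
Hence Im(c_{-4}) = (-1/(2*pi))·(2*pi) = -1.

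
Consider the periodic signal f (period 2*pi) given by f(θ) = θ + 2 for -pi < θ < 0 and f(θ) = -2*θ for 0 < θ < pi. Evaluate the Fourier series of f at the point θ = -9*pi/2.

θ = -9*pi/2 differs from θ = -pi/2 by -2 full period(s), and the series is 2*pi-periodic.
f is continuous at θ = -pi/2 with value 2 - pi/2, so the series converges to 2 - pi/2 there.

2 - pi/2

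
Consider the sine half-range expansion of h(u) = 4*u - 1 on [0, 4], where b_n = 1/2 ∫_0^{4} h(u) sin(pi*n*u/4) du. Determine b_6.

b_6 = 1/2 ∫_0^{4} (4*u - 1) sin(3*pi*u/2) du.
Integrating by parts (boundary term plus one more integral), an antiderivative of (4*u - 1) sin(3*pi*u/2) is -8*u*cos(3*pi*u/2)/(3*pi) + 16*sin(3*pi*u/2)/(9*pi**2) + 2*cos(3*pi*u/2)/(3*pi); evaluating from 0 to 4: ∫_{0}^{4} (4*u - 1) sin(3*pi*u/2) du = (-10/pi) - (2/(3*pi)) = -32/(3*pi).
Hence b_6 = (1/2)·(-32/(3*pi)) = -16/(3*pi).

-16/(3*pi)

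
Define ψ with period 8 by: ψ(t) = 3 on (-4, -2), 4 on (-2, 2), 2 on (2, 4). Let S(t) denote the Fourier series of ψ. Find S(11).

t = 11 differs from t = 3 by 1 full period(s), and the series is 8-periodic.
ψ is continuous at t = 3 with value 2, so the series converges to 2 there.

2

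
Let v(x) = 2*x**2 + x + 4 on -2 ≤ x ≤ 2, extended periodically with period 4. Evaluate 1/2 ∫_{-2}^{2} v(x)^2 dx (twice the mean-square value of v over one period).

1/2 ∫_{-2}^{2} v(x)^2 dx = 1/2 · (3088/15) = 1544/15.

1544/15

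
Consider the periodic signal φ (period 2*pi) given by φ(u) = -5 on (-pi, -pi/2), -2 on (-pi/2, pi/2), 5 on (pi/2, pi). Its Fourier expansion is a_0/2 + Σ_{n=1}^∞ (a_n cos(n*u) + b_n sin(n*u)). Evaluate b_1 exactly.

10/pi

b_1 = 1/pi ∫_{-pi}^{pi} φ(u) sin(u) du.
Split the integral at the breakpoints.
Directly, an antiderivative of (-5) sin(u) is 5*cos(u); evaluating from -pi to -pi/2: ∫_{-pi}^{-pi/2} (-5) sin(u) du = (0) - (-5) = 5.
Directly, an antiderivative of (-2) sin(u) is 2*cos(u); evaluating from -pi/2 to pi/2: ∫_{-pi/2}^{pi/2} (-2) sin(u) du = (0) - (0) = 0.
Directly, an antiderivative of (5) sin(u) is -5*cos(u); evaluating from pi/2 to pi: ∫_{pi/2}^{pi} (5) sin(u) du = (5) - (0) = 5.
Summing the pieces and multiplying by (1/pi) gives b_1 = 10/pi.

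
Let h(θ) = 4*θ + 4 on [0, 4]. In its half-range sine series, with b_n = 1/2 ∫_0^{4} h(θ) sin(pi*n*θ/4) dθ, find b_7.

48/(7*pi)

b_7 = 1/2 ∫_0^{4} (4*θ + 4) sin(7*pi*θ/4) dθ.
Integrating by parts (boundary term plus one more integral), an antiderivative of (4*θ + 4) sin(7*pi*θ/4) is -16*θ*cos(7*pi*θ/4)/(7*pi) + 64*sin(7*pi*θ/4)/(49*pi**2) - 16*cos(7*pi*θ/4)/(7*pi); evaluating from 0 to 4: ∫_{0}^{4} (4*θ + 4) sin(7*pi*θ/4) dθ = (80/(7*pi)) - (-16/(7*pi)) = 96/(7*pi).
Hence b_7 = (1/2)·(96/(7*pi)) = 48/(7*pi).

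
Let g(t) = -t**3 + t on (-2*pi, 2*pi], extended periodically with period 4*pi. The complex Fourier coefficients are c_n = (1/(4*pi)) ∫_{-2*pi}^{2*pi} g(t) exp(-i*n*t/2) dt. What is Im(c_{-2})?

Since g is real-valued, Im(c_{-2}) = -(1/(4*pi)) ∫_{-2*pi}^{2*pi} g(t) sin(-t) dt = b_{2}/2.
g is odd and sin(-t) is odd, so the integrand is even: ∫_{-2*pi}^{2*pi} g(t) sin(-t) dt = 2∫_0^{2*pi} g(t) sin(-t) dt.
Integrating by parts three times (tabular method), an antiderivative of (-t**3 + t) sin(-t) is -t**3*cos(t) + 3*t**2*sin(t) + 7*t*cos(t) - 7*sin(t); evaluating from 0 to 2*pi: ∫_{0}^{2*pi} (-t**3 + t) sin(-t) dt = (-8*pi**3 + 14*pi) - (0) = -8*pi**3 + 14*pi.
So ∫_{-2*pi}^{2*pi} g(t) sin(-t) dt = -16*pi**3 + 28*pi.
Hence Im(c_{-2}) = (-1/(4*pi))·(-16*pi**3 + 28*pi) = -7 + 4*pi**2.

-7 + 4*pi**2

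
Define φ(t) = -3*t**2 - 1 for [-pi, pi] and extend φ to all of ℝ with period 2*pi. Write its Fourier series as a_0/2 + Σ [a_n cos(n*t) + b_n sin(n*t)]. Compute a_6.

a_6 = 1/pi ∫_{-pi}^{pi} φ(t) cos(6*t) dt.
φ is even and cos(6*t) is even, so the integrand is even and a_6 = 2/pi ∫_0^{pi} φ(t) cos(6*t) dt.
Integrating by parts twice (tabular method), an antiderivative of (-3*t**2 - 1) cos(6*t) is -t**2*sin(6*t)/2 - t*cos(6*t)/6 - 5*sin(6*t)/36; evaluating from 0 to pi: ∫_{0}^{pi} (-3*t**2 - 1) cos(6*t) dt = (-pi/6) - (0) = -pi/6.
Hence a_6 = (2/pi)·(-pi/6) = -1/3.

-1/3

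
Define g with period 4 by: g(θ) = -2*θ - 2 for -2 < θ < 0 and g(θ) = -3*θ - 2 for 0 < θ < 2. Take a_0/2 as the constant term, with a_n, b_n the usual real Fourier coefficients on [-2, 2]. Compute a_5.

4/(25*pi**2)

a_5 = 1/2 ∫_{-2}^{2} g(θ) cos(5*pi*θ/2) dθ.
Split the integral at the breakpoints.
Integrating by parts (boundary term plus one more integral), an antiderivative of (-2*θ - 2) cos(5*pi*θ/2) is -4*θ*sin(5*pi*θ/2)/(5*pi) - 4*sin(5*pi*θ/2)/(5*pi) - 8*cos(5*pi*θ/2)/(25*pi**2); evaluating from -2 to 0: ∫_{-2}^{0} (-2*θ - 2) cos(5*pi*θ/2) dθ = (-8/(25*pi**2)) - (8/(25*pi**2)) = -16/(25*pi**2).
Integrating by parts (boundary term plus one more integral), an antiderivative of (-3*θ - 2) cos(5*pi*θ/2) is -6*θ*sin(5*pi*θ/2)/(5*pi) - 4*sin(5*pi*θ/2)/(5*pi) - 12*cos(5*pi*θ/2)/(25*pi**2); evaluating from 0 to 2: ∫_{0}^{2} (-3*θ - 2) cos(5*pi*θ/2) dθ = (12/(25*pi**2)) - (-12/(25*pi**2)) = 24/(25*pi**2).
Summing the pieces and multiplying by (1/2) gives a_5 = 4/(25*pi**2).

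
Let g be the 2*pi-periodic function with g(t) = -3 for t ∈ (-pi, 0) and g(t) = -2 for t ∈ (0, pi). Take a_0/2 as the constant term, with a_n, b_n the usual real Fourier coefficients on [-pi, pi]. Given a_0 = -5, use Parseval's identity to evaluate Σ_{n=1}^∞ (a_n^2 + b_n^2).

Parseval: a_0^2/2 + Σ_{n≥1} (a_n^2+b_n^2) = 1/pi ∫_{-pi}^{pi} g(t)^2 dt = 13.
Subtract a_0^2/2 = 25/2: Σ (a_n^2+b_n^2) = 1/2.

1/2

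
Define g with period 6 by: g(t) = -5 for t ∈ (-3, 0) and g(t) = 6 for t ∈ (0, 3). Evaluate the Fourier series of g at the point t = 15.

t = 15 differs from t = 3 by 2 full period(s), and the series is 6-periodic.
At t = 3 the one-sided limits are g(3^-) = 6 and g(3^+) = -5.
By Dirichlet's theorem the series converges to their average, [(6) + (-5)]/2 = 1/2.

1/2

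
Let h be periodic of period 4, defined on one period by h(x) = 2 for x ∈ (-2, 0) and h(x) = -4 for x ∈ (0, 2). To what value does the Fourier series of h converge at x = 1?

-4

h is continuous at x = 1 with value -4, so the series converges to -4 there.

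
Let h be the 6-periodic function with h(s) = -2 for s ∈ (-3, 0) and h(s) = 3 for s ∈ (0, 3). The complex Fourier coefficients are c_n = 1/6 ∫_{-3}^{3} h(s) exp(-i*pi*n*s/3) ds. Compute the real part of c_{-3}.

Since h is real-valued, Re(c_{-3}) = 1/6 ∫_{-3}^{3} h(s) cos(-pi*s) ds = a_{3}/2.
Split the integral at the breakpoints.
Directly, an antiderivative of (-2) cos(-pi*s) is -2*sin(pi*s)/pi; evaluating from -3 to 0: ∫_{-3}^{0} (-2) cos(-pi*s) ds = (0) - (0) = 0.
Directly, an antiderivative of (3) cos(-pi*s) is 3*sin(pi*s)/pi; evaluating from 0 to 3: ∫_{0}^{3} (3) cos(-pi*s) ds = (0) - (0) = 0.
So ∫_{-3}^{3} h(s) cos(-pi*s) ds = 0.
Hence Re(c_{-3}) = (1/6)·(0) = 0.

0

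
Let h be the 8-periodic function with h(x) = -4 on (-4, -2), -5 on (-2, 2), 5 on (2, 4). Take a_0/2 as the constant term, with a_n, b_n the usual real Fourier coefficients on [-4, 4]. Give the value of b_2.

-9/pi

b_2 = 1/4 ∫_{-4}^{4} h(x) sin(pi*x/2) dx.
Split the integral at the breakpoints.
Directly, an antiderivative of (-4) sin(pi*x/2) is 8*cos(pi*x/2)/pi; evaluating from -4 to -2: ∫_{-4}^{-2} (-4) sin(pi*x/2) dx = (-8/pi) - (8/pi) = -16/pi.
Directly, an antiderivative of (-5) sin(pi*x/2) is 10*cos(pi*x/2)/pi; evaluating from -2 to 2: ∫_{-2}^{2} (-5) sin(pi*x/2) dx = (-10/pi) - (-10/pi) = 0.
Directly, an antiderivative of (5) sin(pi*x/2) is -10*cos(pi*x/2)/pi; evaluating from 2 to 4: ∫_{2}^{4} (5) sin(pi*x/2) dx = (-10/pi) - (10/pi) = -20/pi.
Summing the pieces and multiplying by (1/4) gives b_2 = -9/pi.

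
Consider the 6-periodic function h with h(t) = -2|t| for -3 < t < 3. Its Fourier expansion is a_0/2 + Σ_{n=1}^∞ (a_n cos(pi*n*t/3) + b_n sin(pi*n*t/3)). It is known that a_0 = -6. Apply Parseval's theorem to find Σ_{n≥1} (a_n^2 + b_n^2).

6

Parseval: a_0^2/2 + Σ_{n≥1} (a_n^2+b_n^2) = 1/3 ∫_{-3}^{3} h(t)^2 dt = 24.
Subtract a_0^2/2 = 18: Σ (a_n^2+b_n^2) = 6.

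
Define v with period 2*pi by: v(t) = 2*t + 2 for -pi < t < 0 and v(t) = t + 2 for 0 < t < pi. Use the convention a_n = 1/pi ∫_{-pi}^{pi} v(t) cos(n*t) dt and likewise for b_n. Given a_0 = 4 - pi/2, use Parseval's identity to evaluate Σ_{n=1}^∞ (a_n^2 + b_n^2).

Parseval: a_0^2/2 + Σ_{n≥1} (a_n^2+b_n^2) = 1/pi ∫_{-pi}^{pi} v(t)^2 dt = -2*pi + 8 + 5*pi**2/3.
Subtract a_0^2/2 = (8 - pi)**2/8: Σ (a_n^2+b_n^2) = 37*pi**2/24.

37*pi**2/24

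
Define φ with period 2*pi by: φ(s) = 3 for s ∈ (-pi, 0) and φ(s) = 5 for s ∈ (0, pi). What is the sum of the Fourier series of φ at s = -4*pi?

4

s = -4*pi differs from s = 0 by -2 full period(s), and the series is 2*pi-periodic.
At s = 0 the one-sided limits are φ(0^-) = 3 and φ(0^+) = 5.
By Dirichlet's theorem the series converges to their average, [(3) + (5)]/2 = 4.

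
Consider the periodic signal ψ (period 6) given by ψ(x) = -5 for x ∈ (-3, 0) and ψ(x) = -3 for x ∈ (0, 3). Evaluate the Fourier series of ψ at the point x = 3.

At x = 3 the one-sided limits are ψ(3^-) = -3 and ψ(3^+) = -5.
By Dirichlet's theorem the series converges to their average, [(-3) + (-5)]/2 = -4.

-4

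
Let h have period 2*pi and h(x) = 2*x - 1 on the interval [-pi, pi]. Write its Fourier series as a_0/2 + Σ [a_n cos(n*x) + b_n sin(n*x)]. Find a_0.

-2

a_0 = 1/pi ∫_{-pi}^{pi} h(x) dx = 1/pi · (-2*pi) = -2.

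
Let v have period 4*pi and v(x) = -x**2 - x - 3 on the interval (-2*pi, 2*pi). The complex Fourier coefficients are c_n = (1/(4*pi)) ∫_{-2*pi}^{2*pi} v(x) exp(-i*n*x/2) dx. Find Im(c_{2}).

-1

Since v is real-valued, Im(c_{2}) = -(1/(4*pi)) ∫_{-2*pi}^{2*pi} v(x) sin(x) dx = -b_{2}/2.
Integrating by parts twice (tabular method), an antiderivative of (-x**2 - x - 3) sin(x) is x**2*cos(x) - 2*x*sin(x) + x*cos(x) - sin(x) + cos(x); evaluating from -2*pi to 2*pi: ∫_{-2*pi}^{2*pi} (-x**2 - x - 3) sin(x) dx = (1 + 2*pi + 4*pi**2) - (-2*pi + 1 + 4*pi**2) = 4*pi.
Hence Im(c_{2}) = (-1/(4*pi))·(4*pi) = -1.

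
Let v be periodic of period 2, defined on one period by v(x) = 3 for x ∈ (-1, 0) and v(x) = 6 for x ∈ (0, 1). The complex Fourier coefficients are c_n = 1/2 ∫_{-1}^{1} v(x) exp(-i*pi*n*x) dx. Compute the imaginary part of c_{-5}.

Since v is real-valued, Im(c_{-5}) = -1/2 ∫_{-1}^{1} v(x) sin(-5*pi*x) dx = b_{5}/2.
Split the integral at the breakpoints.
Directly, an antiderivative of (3) sin(-5*pi*x) is 3*cos(5*pi*x)/(5*pi); evaluating from -1 to 0: ∫_{-1}^{0} (3) sin(-5*pi*x) dx = (3/(5*pi)) - (-3/(5*pi)) = 6/(5*pi).
Directly, an antiderivative of (6) sin(-5*pi*x) is 6*cos(5*pi*x)/(5*pi); evaluating from 0 to 1: ∫_{0}^{1} (6) sin(-5*pi*x) dx = (-6/(5*pi)) - (6/(5*pi)) = -12/(5*pi).
So ∫_{-1}^{1} v(x) sin(-5*pi*x) dx = -6/(5*pi).
Hence Im(c_{-5}) = (-1/2)·(-6/(5*pi)) = 3/(5*pi).

3/(5*pi)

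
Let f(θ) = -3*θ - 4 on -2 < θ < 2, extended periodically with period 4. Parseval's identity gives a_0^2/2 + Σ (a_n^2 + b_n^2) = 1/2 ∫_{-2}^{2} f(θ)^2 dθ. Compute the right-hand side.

56

1/2 ∫_{-2}^{2} f(θ)^2 dθ = 1/2 · (112) = 56.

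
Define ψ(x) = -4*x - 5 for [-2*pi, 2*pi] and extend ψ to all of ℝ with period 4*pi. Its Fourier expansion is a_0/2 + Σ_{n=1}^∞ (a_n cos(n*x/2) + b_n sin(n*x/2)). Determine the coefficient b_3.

-16/3

b_3 = (1/(2*pi)) ∫_{-2*pi}^{2*pi} ψ(x) sin(3*x/2) dx.
Integrating by parts (boundary term plus one more integral), an antiderivative of (-4*x - 5) sin(3*x/2) is 8*x*cos(3*x/2)/3 - 16*sin(3*x/2)/9 + 10*cos(3*x/2)/3; evaluating from -2*pi to 2*pi: ∫_{-2*pi}^{2*pi} (-4*x - 5) sin(3*x/2) dx = (-16*pi/3 - 10/3) - (-10/3 + 16*pi/3) = -32*pi/3.
Hence b_3 = (1/(2*pi))·(-32*pi/3) = -16/3.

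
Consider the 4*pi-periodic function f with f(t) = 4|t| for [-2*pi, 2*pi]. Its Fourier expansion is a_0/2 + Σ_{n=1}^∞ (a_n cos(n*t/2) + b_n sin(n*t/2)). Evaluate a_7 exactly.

-32/(49*pi)

a_7 = (1/(2*pi)) ∫_{-2*pi}^{2*pi} f(t) cos(7*t/2) dt.
f is even and cos(7*t/2) is even, so the integrand is even and a_7 = 1/pi ∫_0^{2*pi} f(t) cos(7*t/2) dt.
Integrating by parts (boundary term plus one more integral), an antiderivative of (4*t) cos(7*t/2) is 8*t*sin(7*t/2)/7 + 16*cos(7*t/2)/49; evaluating from 0 to 2*pi: ∫_{0}^{2*pi} (4*t) cos(7*t/2) dt = (-16/49) - (16/49) = -32/49.
Hence a_7 = (1/pi)·(-32/49) = -32/(49*pi).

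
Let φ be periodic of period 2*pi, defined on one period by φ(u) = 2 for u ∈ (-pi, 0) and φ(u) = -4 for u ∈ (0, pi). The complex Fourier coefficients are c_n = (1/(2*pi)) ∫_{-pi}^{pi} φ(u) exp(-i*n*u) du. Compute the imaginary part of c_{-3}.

Since φ is real-valued, Im(c_{-3}) = -(1/(2*pi)) ∫_{-pi}^{pi} φ(u) sin(-3*u) du = b_{3}/2.
Split the integral at the breakpoints.
Directly, an antiderivative of (2) sin(-3*u) is 2*cos(3*u)/3; evaluating from -pi to 0: ∫_{-pi}^{0} (2) sin(-3*u) du = (2/3) - (-2/3) = 4/3.
Directly, an antiderivative of (-4) sin(-3*u) is -4*cos(3*u)/3; evaluating from 0 to pi: ∫_{0}^{pi} (-4) sin(-3*u) du = (4/3) - (-4/3) = 8/3.
So ∫_{-pi}^{pi} φ(u) sin(-3*u) du = 4.
Hence Im(c_{-3}) = (-1/(2*pi))·(4) = -2/pi.

-2/pi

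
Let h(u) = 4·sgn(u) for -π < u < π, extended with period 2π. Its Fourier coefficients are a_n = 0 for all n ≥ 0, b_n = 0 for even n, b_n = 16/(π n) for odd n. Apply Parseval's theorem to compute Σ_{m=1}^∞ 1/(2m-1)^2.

Parseval: Σ b_n^2 = (1/π) ∫_{-π}^{π} h(u)^2 du = 32.
Only odd n contribute, with b_n^2 = 256/(π^2 n^2), so Σ_{m≥1} 1/(2m-1)^2 = π^2·(32)/256 = pi**2/8.

pi**2/8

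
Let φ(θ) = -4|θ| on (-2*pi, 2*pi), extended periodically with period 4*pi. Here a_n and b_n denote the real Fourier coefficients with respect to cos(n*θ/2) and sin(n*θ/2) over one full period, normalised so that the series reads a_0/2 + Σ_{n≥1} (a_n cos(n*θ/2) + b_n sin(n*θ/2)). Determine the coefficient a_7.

32/(49*pi)

a_7 = (1/(2*pi)) ∫_{-2*pi}^{2*pi} φ(θ) cos(7*θ/2) dθ.
φ is even and cos(7*θ/2) is even, so the integrand is even and a_7 = 1/pi ∫_0^{2*pi} φ(θ) cos(7*θ/2) dθ.
Integrating by parts (boundary term plus one more integral), an antiderivative of (-4*θ) cos(7*θ/2) is -8*θ*sin(7*θ/2)/7 - 16*cos(7*θ/2)/49; evaluating from 0 to 2*pi: ∫_{0}^{2*pi} (-4*θ) cos(7*θ/2) dθ = (16/49) - (-16/49) = 32/49.
Hence a_7 = (1/pi)·(32/49) = 32/(49*pi).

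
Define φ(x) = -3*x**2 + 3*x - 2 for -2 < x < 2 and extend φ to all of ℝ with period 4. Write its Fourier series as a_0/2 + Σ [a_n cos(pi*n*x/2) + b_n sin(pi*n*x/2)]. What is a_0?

-12

a_0 = 1/2 ∫_{-2}^{2} φ(x) dx = 1/2 · (-24) = -12.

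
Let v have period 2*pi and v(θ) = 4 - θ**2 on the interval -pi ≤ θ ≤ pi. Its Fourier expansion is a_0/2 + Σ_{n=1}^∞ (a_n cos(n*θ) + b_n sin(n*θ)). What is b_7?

b_7 = 1/pi ∫_{-pi}^{pi} v(θ) sin(7*θ) dθ.
v is even and sin(7*θ) is odd, so the integrand is odd over a symmetric interval and the integral vanishes.

0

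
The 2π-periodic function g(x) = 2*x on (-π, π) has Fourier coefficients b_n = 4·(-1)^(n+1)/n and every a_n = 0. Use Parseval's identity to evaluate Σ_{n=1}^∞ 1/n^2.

Parseval: Σ b_n^2 = (1/π) ∫_{-π}^{π} g(x)^2 dx = 8*pi**2/3.
Σ b_n^2 = Σ 16/n^2, so Σ 1/n^2 = (8*pi**2/3)/16 = pi**2/6.

pi**2/6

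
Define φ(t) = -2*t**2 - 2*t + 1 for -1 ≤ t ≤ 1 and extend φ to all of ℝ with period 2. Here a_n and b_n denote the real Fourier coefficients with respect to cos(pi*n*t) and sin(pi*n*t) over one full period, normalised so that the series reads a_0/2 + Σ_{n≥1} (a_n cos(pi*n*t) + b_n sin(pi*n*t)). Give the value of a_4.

-1/(2*pi**2)

a_4 = ∫_{-1}^{1} φ(t) cos(4*pi*t) dt.
Integrating by parts twice (tabular method), an antiderivative of (-2*t**2 - 2*t + 1) cos(4*pi*t) is -t**2*sin(4*pi*t)/(2*pi) - t*sin(4*pi*t)/(2*pi) - t*cos(4*pi*t)/(4*pi**2) + sin(4*pi*t)/(16*pi**3) + sin(4*pi*t)/(4*pi) - cos(4*pi*t)/(8*pi**2); evaluating from -1 to 1: ∫_{-1}^{1} (-2*t**2 - 2*t + 1) cos(4*pi*t) dt = (-3/(8*pi**2)) - (1/(8*pi**2)) = -1/(2*pi**2).
Hence a_4 = -1/(2*pi**2).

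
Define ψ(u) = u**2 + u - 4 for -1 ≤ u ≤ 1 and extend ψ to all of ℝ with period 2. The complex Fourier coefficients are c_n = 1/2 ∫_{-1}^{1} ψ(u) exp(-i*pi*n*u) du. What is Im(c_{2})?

1/(2*pi)

Since ψ is real-valued, Im(c_{2}) = -1/2 ∫_{-1}^{1} ψ(u) sin(2*pi*u) du = -b_{2}/2.
Integrating by parts twice (tabular method), an antiderivative of (u**2 + u - 4) sin(2*pi*u) is -u**2*cos(2*pi*u)/(2*pi) + u*sin(2*pi*u)/(2*pi**2) - u*cos(2*pi*u)/(2*pi) + sin(2*pi*u)/(4*pi**2) + cos(2*pi*u)/(4*pi**3) + 2*cos(2*pi*u)/pi; evaluating from -1 to 1: ∫_{-1}^{1} (u**2 + u - 4) sin(2*pi*u) du = ((1/4 + pi**2)/pi**3) - (1/(4*pi**3) + 2/pi) = -1/pi.
Hence Im(c_{2}) = (-1/2)·(-1/pi) = 1/(2*pi).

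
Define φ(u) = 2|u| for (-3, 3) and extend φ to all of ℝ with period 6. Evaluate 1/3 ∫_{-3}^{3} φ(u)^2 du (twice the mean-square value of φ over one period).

1/3 ∫_{-3}^{3} φ(u)^2 du = 1/3 · (72) = 24.

24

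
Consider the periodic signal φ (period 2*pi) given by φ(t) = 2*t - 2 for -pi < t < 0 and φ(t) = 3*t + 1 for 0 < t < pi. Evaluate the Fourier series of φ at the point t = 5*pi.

t = 5*pi differs from t = pi by 2 full period(s), and the series is 2*pi-periodic.
At t = pi the one-sided limits are φ(pi^-) = 1 + 3*pi and φ(pi^+) = -2*pi - 2.
By Dirichlet's theorem the series converges to their average, [(1 + 3*pi) + (-2*pi - 2)]/2 = -1/2 + pi/2.

-1/2 + pi/2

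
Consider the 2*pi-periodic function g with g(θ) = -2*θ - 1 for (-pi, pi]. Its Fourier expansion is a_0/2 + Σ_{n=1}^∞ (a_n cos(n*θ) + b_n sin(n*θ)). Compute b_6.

2/3

b_6 = 1/pi ∫_{-pi}^{pi} g(θ) sin(6*θ) dθ.
Integrating by parts (boundary term plus one more integral), an antiderivative of (-2*θ - 1) sin(6*θ) is θ*cos(6*θ)/3 - sin(6*θ)/18 + cos(6*θ)/6; evaluating from -pi to pi: ∫_{-pi}^{pi} (-2*θ - 1) sin(6*θ) dθ = (1/6 + pi/3) - (1/6 - pi/3) = 2*pi/3.
Hence b_6 = (1/pi)·(2*pi/3) = 2/3.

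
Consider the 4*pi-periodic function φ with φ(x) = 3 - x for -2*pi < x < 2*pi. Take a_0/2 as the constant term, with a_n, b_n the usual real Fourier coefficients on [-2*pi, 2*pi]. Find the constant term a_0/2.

a_0 = (1/(2*pi)) ∫_{-2*pi}^{2*pi} φ(x) dx = (1/(2*pi)) · (12*pi) = 6.
So the constant term a_0/2 = 3.

3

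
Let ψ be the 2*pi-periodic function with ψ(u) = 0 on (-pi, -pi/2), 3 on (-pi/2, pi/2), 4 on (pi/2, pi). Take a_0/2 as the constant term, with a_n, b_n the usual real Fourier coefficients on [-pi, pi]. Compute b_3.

4/(3*pi)

b_3 = 1/pi ∫_{-pi}^{pi} ψ(u) sin(3*u) du.
Split the integral at the breakpoints.
∫_{-pi}^{-pi/2} (0) sin(3*u) du = 0.
Directly, an antiderivative of (3) sin(3*u) is -cos(3*u); evaluating from -pi/2 to pi/2: ∫_{-pi/2}^{pi/2} (3) sin(3*u) du = (0) - (0) = 0.
Directly, an antiderivative of (4) sin(3*u) is -4*cos(3*u)/3; evaluating from pi/2 to pi: ∫_{pi/2}^{pi} (4) sin(3*u) du = (4/3) - (0) = 4/3.
Summing the pieces and multiplying by (1/pi) gives b_3 = 4/(3*pi).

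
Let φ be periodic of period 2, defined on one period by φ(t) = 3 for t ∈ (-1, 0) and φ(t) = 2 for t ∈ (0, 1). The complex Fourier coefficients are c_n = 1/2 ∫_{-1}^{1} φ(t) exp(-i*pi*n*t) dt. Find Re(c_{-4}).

Since φ is real-valued, Re(c_{-4}) = 1/2 ∫_{-1}^{1} φ(t) cos(-4*pi*t) dt = a_{4}/2.
Split the integral at the breakpoints.
Directly, an antiderivative of (3) cos(-4*pi*t) is 3*sin(4*pi*t)/(4*pi); evaluating from -1 to 0: ∫_{-1}^{0} (3) cos(-4*pi*t) dt = (0) - (0) = 0.
Directly, an antiderivative of (2) cos(-4*pi*t) is sin(4*pi*t)/(2*pi); evaluating from 0 to 1: ∫_{0}^{1} (2) cos(-4*pi*t) dt = (0) - (0) = 0.
So ∫_{-1}^{1} φ(t) cos(-4*pi*t) dt = 0.
Hence Re(c_{-4}) = (1/2)·(0) = 0.

0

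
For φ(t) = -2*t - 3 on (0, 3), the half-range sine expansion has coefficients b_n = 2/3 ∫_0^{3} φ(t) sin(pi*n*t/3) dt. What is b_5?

-24/(5*pi)

b_5 = 2/3 ∫_0^{3} (-2*t - 3) sin(5*pi*t/3) dt.
Integrating by parts (boundary term plus one more integral), an antiderivative of (-2*t - 3) sin(5*pi*t/3) is 6*t*cos(5*pi*t/3)/(5*pi) - 18*sin(5*pi*t/3)/(25*pi**2) + 9*cos(5*pi*t/3)/(5*pi); evaluating from 0 to 3: ∫_{0}^{3} (-2*t - 3) sin(5*pi*t/3) dt = (-27/(5*pi)) - (9/(5*pi)) = -36/(5*pi).
Hence b_5 = (2/3)·(-36/(5*pi)) = -24/(5*pi).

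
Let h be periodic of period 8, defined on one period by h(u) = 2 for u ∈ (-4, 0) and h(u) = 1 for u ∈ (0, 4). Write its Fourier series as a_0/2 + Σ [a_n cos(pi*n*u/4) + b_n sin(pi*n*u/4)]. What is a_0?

a_0 = 1/4 ∫_{-4}^{4} h(u) du = 1/4 · (12) = 3.

3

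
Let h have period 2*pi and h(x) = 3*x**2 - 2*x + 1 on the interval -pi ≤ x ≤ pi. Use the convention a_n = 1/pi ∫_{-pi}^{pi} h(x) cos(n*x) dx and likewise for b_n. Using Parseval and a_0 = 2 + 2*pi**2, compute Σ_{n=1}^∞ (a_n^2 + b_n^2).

8*pi**2*(5 + 3*pi**2)/15

Parseval: a_0^2/2 + Σ_{n≥1} (a_n^2+b_n^2) = 1/pi ∫_{-pi}^{pi} h(x)^2 dx = 2 + 20*pi**2/3 + 18*pi**4/5.
Subtract a_0^2/2 = 2*(1 + pi**2)**2: Σ (a_n^2+b_n^2) = 8*pi**2*(5 + 3*pi**2)/15.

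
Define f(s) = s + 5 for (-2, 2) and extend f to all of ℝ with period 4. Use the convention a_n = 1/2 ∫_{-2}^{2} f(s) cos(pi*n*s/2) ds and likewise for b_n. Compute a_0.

10

a_0 = 1/2 ∫_{-2}^{2} f(s) ds = 1/2 · (20) = 10.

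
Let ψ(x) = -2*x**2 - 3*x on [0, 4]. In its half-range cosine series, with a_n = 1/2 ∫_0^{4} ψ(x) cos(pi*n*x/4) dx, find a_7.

176/(49*pi**2)

a_7 = 1/2 ∫_0^{4} (-2*x**2 - 3*x) cos(7*pi*x/4) dx.
Integrating by parts twice (tabular method), an antiderivative of (-2*x**2 - 3*x) cos(7*pi*x/4) is -8*x**2*sin(7*pi*x/4)/(7*pi) - 12*x*sin(7*pi*x/4)/(7*pi) - 64*x*cos(7*pi*x/4)/(49*pi**2) + 256*sin(7*pi*x/4)/(343*pi**3) - 48*cos(7*pi*x/4)/(49*pi**2); evaluating from 0 to 4: ∫_{0}^{4} (-2*x**2 - 3*x) cos(7*pi*x/4) dx = (304/(49*pi**2)) - (-48/(49*pi**2)) = 352/(49*pi**2).
Hence a_7 = (1/2)·(352/(49*pi**2)) = 176/(49*pi**2).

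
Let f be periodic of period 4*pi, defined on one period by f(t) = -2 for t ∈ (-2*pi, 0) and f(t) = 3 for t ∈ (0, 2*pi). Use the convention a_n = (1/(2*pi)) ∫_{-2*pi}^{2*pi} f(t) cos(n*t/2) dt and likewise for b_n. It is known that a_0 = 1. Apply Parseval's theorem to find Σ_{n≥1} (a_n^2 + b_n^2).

25/2

Parseval: a_0^2/2 + Σ_{n≥1} (a_n^2+b_n^2) = (1/(2*pi)) ∫_{-2*pi}^{2*pi} f(t)^2 dt = 13.
Subtract a_0^2/2 = 1/2: Σ (a_n^2+b_n^2) = 25/2.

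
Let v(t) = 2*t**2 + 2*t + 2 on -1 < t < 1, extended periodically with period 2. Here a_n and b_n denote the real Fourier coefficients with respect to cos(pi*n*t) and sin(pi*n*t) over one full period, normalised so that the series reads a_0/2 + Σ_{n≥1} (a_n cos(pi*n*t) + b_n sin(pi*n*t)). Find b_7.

b_7 = ∫_{-1}^{1} v(t) sin(7*pi*t) dt.
Integrating by parts twice (tabular method), an antiderivative of (2*t**2 + 2*t + 2) sin(7*pi*t) is -2*t**2*cos(7*pi*t)/(7*pi) + 4*t*sin(7*pi*t)/(49*pi**2) - 2*t*cos(7*pi*t)/(7*pi) + 2*sin(7*pi*t)/(49*pi**2) - 2*cos(7*pi*t)/(7*pi) + 4*cos(7*pi*t)/(343*pi**3); evaluating from -1 to 1: ∫_{-1}^{1} (2*t**2 + 2*t + 2) sin(7*pi*t) dt = (2*(-2 + 147*pi**2)/(343*pi**3)) - (2*(-2 + 49*pi**2)/(343*pi**3)) = 4/(7*pi).
Hence b_7 = 4/(7*pi).

4/(7*pi)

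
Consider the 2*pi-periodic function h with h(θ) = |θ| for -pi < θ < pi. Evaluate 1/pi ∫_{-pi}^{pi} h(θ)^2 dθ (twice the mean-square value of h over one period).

1/pi ∫_{-pi}^{pi} h(θ)^2 dθ = 1/pi · (2*pi**3/3) = 2*pi**2/3.

2*pi**2/3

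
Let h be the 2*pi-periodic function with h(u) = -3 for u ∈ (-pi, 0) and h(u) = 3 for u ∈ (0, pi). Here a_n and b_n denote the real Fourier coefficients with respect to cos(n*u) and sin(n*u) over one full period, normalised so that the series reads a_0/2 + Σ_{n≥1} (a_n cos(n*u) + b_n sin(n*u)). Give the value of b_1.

12/pi

b_1 = 1/pi ∫_{-pi}^{pi} h(u) sin(u) du.
h is odd and sin(u) is odd, so the integrand is even and b_1 = 2/pi ∫_0^{pi} h(u) sin(u) du.
Directly, an antiderivative of (3) sin(u) is -3*cos(u); evaluating from 0 to pi: ∫_{0}^{pi} (3) sin(u) du = (3) - (-3) = 6.
Hence b_1 = (2/pi)·(6) = 12/pi.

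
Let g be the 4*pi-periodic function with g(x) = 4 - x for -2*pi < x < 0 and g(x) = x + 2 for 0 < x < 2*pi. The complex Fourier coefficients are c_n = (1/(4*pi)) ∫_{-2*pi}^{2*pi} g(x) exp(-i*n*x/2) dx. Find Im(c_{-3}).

Since g is real-valued, Im(c_{-3}) = -(1/(4*pi)) ∫_{-2*pi}^{2*pi} g(x) sin(-3*x/2) dx = b_{3}/2.
Split the integral at the breakpoints.
Integrating by parts (boundary term plus one more integral), an antiderivative of (4 - x) sin(-3*x/2) is -2*x*cos(3*x/2)/3 + 4*sin(3*x/2)/9 + 8*cos(3*x/2)/3; evaluating from -2*pi to 0: ∫_{-2*pi}^{0} (4 - x) sin(-3*x/2) dx = (8/3) - (-4*pi/3 - 8/3) = 4*pi/3 + 16/3.
Integrating by parts (boundary term plus one more integral), an antiderivative of (x + 2) sin(-3*x/2) is 2*x*cos(3*x/2)/3 - 4*sin(3*x/2)/9 + 4*cos(3*x/2)/3; evaluating from 0 to 2*pi: ∫_{0}^{2*pi} (x + 2) sin(-3*x/2) dx = (-4*pi/3 - 4/3) - (4/3) = -4*pi/3 - 8/3.
So ∫_{-2*pi}^{2*pi} g(x) sin(-3*x/2) dx = 8/3.
Hence Im(c_{-3}) = (-1/(4*pi))·(8/3) = -2/(3*pi).

-2/(3*pi)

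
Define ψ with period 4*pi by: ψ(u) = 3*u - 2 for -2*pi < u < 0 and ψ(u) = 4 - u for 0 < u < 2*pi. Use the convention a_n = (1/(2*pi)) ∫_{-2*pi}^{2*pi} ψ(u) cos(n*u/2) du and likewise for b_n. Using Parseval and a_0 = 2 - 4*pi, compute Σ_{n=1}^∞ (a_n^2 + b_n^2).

Parseval: a_0^2/2 + Σ_{n≥1} (a_n^2+b_n^2) = (1/(2*pi)) ∫_{-2*pi}^{2*pi} ψ(u)^2 du = 4*pi + 20 + 40*pi**2/3.
Subtract a_0^2/2 = 2*(1 - 2*pi)**2: Σ (a_n^2+b_n^2) = 18 + 12*pi + 16*pi**2/3.

18 + 12*pi + 16*pi**2/3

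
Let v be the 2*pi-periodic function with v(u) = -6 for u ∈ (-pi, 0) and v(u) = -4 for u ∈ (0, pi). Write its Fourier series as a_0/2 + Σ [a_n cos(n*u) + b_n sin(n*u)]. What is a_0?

a_0 = 1/pi ∫_{-pi}^{pi} v(u) du = 1/pi · (-10*pi) = -10.

-10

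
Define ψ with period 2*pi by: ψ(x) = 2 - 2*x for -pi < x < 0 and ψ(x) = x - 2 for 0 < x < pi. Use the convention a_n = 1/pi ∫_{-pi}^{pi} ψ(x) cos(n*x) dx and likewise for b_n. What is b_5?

b_5 = 1/pi ∫_{-pi}^{pi} ψ(x) sin(5*x) dx.
Split the integral at the breakpoints.
Integrating by parts (boundary term plus one more integral), an antiderivative of (2 - 2*x) sin(5*x) is 2*x*cos(5*x)/5 - 2*sin(5*x)/25 - 2*cos(5*x)/5; evaluating from -pi to 0: ∫_{-pi}^{0} (2 - 2*x) sin(5*x) dx = (-2/5) - (2/5 + 2*pi/5) = -2*pi/5 - 4/5.
Integrating by parts (boundary term plus one more integral), an antiderivative of (x - 2) sin(5*x) is -x*cos(5*x)/5 + sin(5*x)/25 + 2*cos(5*x)/5; evaluating from 0 to pi: ∫_{0}^{pi} (x - 2) sin(5*x) dx = (-2/5 + pi/5) - (2/5) = -4/5 + pi/5.
Summing the pieces and multiplying by (1/pi) gives b_5 = (-8 - pi)/(5*pi).

(-8 - pi)/(5*pi)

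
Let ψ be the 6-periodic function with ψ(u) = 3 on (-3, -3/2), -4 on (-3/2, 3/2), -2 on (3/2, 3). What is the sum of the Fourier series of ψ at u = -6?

-4

u = -6 differs from u = 0 by -1 full period(s), and the series is 6-periodic.
ψ is continuous at u = 0 with value -4, so the series converges to -4 there.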